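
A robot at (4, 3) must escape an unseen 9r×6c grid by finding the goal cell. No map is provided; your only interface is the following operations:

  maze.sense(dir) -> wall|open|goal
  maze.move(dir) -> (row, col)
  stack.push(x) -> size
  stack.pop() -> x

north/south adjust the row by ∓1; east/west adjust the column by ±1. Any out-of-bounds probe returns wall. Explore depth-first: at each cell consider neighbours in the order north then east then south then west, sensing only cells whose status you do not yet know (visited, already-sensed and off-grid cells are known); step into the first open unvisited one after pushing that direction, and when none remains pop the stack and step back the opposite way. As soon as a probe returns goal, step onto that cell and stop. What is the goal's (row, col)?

# maze.sense(dir='north') ~> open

# stack.push(x='north') ~> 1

# maze.move(dir='north') ~> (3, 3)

# maze.sense(dir='north') ~> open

# stack.push(x='north') ~> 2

# maze.move(dir='north') ~> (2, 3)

# maze.sense(dir='north') ~> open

# stack.push(x='north') ~> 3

# maze.move(dir='north') ~> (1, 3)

# maze.sense(dir='north') ~> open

# stack.push(x='north') ~> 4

# maze.move(dir='north') ~> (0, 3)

# maze.sense(dir='east') ~> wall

# maze.sense(dir='west') ~> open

# stack.push(x='west') ~> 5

# maze.move(dir='west') ~> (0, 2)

# maze.sense(dir='south') ~> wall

# maze.sense(dir='west') ~> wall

# stack.pop() ~> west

# maze.move(dir='east') ~> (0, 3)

# stack.pop() ~> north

# maze.move(dir='south') ~> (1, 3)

# maze.sense(dir='east') ~> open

# stack.push(x='east') ~> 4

# maze.move(dir='east') ~> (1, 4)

# maze.sense(dir='east') ~> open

# stack.push(x='east') ~> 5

# maze.move(dir='east') ~> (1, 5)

# maze.sense(dir='north') ~> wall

# maze.sense(dir='south') ~> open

# stack.push(x='south') ~> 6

# maze.move(dir='south') ~> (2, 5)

# maze.sense(dir='south') ~> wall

# maze.sense(dir='west') ~> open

# stack.push(x='west') ~> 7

# maze.move(dir='west') ~> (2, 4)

# maze.sense(dir='south') ~> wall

# stack.pop() ~> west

# maze.move(dir='east') ~> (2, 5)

# stack.pop() ~> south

# maze.move(dir='north') ~> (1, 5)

# stack.pop() ~> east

# maze.move(dir='west') ~> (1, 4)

# stack.pop() ~> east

# maze.move(dir='west') ~> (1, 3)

# stack.pop() ~> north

# maze.move(dir='south') ~> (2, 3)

# maze.sense(dir='west') ~> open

# stack.push(x='west') ~> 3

# maze.move(dir='west') ~> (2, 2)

# maze.sense(dir='south') ~> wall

# maze.sense(dir='west') ~> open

# stack.push(x='west') ~> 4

# maze.move(dir='west') ~> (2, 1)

# maze.sense(dir='north') ~> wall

# maze.sense(dir='south') ~> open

# stack.push(x='south') ~> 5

# maze.move(dir='south') ~> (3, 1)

# maze.sense(dir='south') ~> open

# stack.push(x='south') ~> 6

# maze.move(dir='south') ~> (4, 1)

# maze.sense(dir='east') ~> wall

# maze.sense(dir='south') ~> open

# stack.push(x='south') ~> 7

# maze.move(dir='south') ~> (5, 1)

# maze.sense(dir='east') ~> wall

# maze.sense(dir='south') ~> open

# stack.push(x='south') ~> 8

# maze.move(dir='south') ~> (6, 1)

# maze.sense(dir='east') ~> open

# stack.push(x='east') ~> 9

# maze.move(dir='east') ~> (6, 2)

# maze.sense(dir='east') ~> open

# stack.push(x='east') ~> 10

# maze.move(dir='east') ~> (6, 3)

# maze.sense(dir='north') ~> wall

# maze.sense(dir='east') ~> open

# stack.push(x='east') ~> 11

# maze.move(dir='east') ~> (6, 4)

# maze.sense(dir='north') ~> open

# stack.push(x='north') ~> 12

# maze.move(dir='north') ~> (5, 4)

# maze.sense(dir='north') ~> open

# stack.push(x='north') ~> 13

# maze.move(dir='north') ~> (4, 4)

# maze.sense(dir='east') ~> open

# stack.push(x='east') ~> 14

# maze.move(dir='east') ~> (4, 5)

# maze.sense(dir='south') ~> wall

# stack.pop() ~> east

# maze.move(dir='west') ~> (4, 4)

# stack.pop() ~> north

# maze.move(dir='south') ~> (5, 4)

# stack.pop() ~> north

# maze.move(dir='south') ~> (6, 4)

# maze.sense(dir='east') ~> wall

# maze.sense(dir='south') ~> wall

# stack.pop() ~> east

# maze.move(dir='west') ~> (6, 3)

# maze.sense(dir='south') ~> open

# stack.push(x='south') ~> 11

# maze.move(dir='south') ~> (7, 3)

# maze.sense(dir='south') ~> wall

# maze.sense(dir='west') ~> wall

# stack.pop() ~> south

# maze.move(dir='north') ~> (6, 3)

# stack.pop() ~> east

# maze.move(dir='west') ~> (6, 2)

# stack.pop() ~> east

# maze.move(dir='west') ~> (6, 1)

# maze.sense(dir='south') ~> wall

# maze.sense(dir='west') ~> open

# stack.push(x='west') ~> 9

# maze.move(dir='west') ~> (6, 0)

# maze.sense(dir='north') ~> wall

# maze.sense(dir='south') ~> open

# stack.push(x='south') ~> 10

# maze.move(dir='south') ~> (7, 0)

# maze.sense(dir='south') ~> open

# stack.push(x='south') ~> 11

# maze.move(dir='south') ~> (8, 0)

# maze.sense(dir='east') ~> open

# stack.push(x='east') ~> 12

# maze.move(dir='east') ~> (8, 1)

# maze.sense(dir='east') ~> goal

# maze.move(dir='east') ~> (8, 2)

Answer: (8, 2)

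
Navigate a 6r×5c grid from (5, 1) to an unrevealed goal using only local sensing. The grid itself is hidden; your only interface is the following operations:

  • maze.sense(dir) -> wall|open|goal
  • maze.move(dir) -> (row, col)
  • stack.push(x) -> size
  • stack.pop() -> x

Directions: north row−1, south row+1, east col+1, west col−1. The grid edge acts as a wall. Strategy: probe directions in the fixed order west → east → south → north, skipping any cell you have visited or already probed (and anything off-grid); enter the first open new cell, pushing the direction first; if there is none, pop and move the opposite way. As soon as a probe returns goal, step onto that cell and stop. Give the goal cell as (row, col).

> maze.sense dir: west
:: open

> stack.push x: west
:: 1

> maze.move dir: west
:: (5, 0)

> maze.sense dir: north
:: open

> stack.push x: north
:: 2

> maze.move dir: north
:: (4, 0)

> maze.sense dir: east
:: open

> stack.push x: east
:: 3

> maze.move dir: east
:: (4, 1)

> maze.sense dir: east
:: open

> stack.push x: east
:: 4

> maze.move dir: east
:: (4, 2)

> maze.sense dir: east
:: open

> stack.push x: east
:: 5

> maze.move dir: east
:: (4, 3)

> maze.sense dir: east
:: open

> stack.push x: east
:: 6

> maze.move dir: east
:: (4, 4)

> maze.sense dir: south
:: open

> stack.push x: south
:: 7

> maze.move dir: south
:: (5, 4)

> maze.sense dir: west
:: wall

> stack.pop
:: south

> maze.move dir: north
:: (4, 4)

> maze.sense dir: north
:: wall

> stack.pop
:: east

> maze.move dir: west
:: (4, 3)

> maze.sense dir: north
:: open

> stack.push x: north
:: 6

> maze.move dir: north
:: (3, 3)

> maze.sense dir: west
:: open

> stack.push x: west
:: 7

> maze.move dir: west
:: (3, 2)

> maze.sense dir: west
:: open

> stack.push x: west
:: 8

> maze.move dir: west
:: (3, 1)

> maze.sense dir: west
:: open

> stack.push x: west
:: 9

> maze.move dir: west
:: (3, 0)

> maze.sense dir: north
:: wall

> stack.pop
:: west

> maze.move dir: east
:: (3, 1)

> maze.sense dir: north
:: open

> stack.push x: north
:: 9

> maze.move dir: north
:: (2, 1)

> maze.sense dir: east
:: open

> stack.push x: east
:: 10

> maze.move dir: east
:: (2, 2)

> maze.sense dir: east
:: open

> stack.push x: east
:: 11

> maze.move dir: east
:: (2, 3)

> maze.sense dir: east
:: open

> stack.push x: east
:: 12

> maze.move dir: east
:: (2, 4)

> maze.sense dir: north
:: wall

> stack.pop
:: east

> maze.move dir: west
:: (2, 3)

> maze.sense dir: north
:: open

> stack.push x: north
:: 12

> maze.move dir: north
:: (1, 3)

> maze.sense dir: west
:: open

> stack.push x: west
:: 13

> maze.move dir: west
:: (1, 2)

> maze.sense dir: west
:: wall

> maze.sense dir: north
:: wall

> stack.pop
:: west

> maze.move dir: east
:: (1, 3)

> maze.sense dir: north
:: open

> stack.push x: north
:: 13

> maze.move dir: north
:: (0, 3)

> maze.sense dir: east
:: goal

> maze.move dir: east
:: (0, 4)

Answer: (0, 4)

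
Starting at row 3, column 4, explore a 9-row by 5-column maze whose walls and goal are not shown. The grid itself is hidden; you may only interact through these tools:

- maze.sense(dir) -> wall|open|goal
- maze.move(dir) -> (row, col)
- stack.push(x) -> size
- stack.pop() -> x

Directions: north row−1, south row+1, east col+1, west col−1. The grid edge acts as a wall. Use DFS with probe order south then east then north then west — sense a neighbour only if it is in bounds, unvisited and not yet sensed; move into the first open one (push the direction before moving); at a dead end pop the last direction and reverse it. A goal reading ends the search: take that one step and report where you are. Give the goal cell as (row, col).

==> maze.sense(dir→south)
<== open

==> stack.push(x→south)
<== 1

==> maze.move(dir→south)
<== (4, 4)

==> maze.sense(dir→south)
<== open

==> stack.push(x→south)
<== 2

==> maze.move(dir→south)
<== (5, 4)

==> maze.sense(dir→south)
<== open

==> stack.push(x→south)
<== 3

==> maze.move(dir→south)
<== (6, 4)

==> maze.sense(dir→south)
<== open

==> stack.push(x→south)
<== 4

==> maze.move(dir→south)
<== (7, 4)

==> maze.sense(dir→south)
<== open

==> stack.push(x→south)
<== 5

==> maze.move(dir→south)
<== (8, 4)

==> maze.sense(dir→west)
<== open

==> stack.push(x→west)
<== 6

==> maze.move(dir→west)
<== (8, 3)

==> maze.sense(dir→north)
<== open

==> stack.push(x→north)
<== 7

==> maze.move(dir→north)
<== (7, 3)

==> maze.sense(dir→north)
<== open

==> stack.push(x→north)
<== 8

==> maze.move(dir→north)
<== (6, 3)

==> maze.sense(dir→north)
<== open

==> stack.push(x→north)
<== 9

==> maze.move(dir→north)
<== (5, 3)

==> maze.sense(dir→north)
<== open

==> stack.push(x→north)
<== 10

==> maze.move(dir→north)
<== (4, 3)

==> maze.sense(dir→north)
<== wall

==> maze.sense(dir→west)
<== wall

==> stack.pop()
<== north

==> maze.move(dir→south)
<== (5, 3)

==> maze.sense(dir→west)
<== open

==> stack.push(x→west)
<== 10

==> maze.move(dir→west)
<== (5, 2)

==> maze.sense(dir→south)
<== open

==> stack.push(x→south)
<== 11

==> maze.move(dir→south)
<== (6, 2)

==> maze.sense(dir→south)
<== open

==> stack.push(x→south)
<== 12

==> maze.move(dir→south)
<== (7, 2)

==> maze.sense(dir→south)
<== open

==> stack.push(x→south)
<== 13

==> maze.move(dir→south)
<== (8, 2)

==> maze.sense(dir→west)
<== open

==> stack.push(x→west)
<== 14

==> maze.move(dir→west)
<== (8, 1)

==> maze.sense(dir→north)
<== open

==> stack.push(x→north)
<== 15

==> maze.move(dir→north)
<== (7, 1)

==> maze.sense(dir→north)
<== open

==> stack.push(x→north)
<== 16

==> maze.move(dir→north)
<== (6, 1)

==> maze.sense(dir→north)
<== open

==> stack.push(x→north)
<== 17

==> maze.move(dir→north)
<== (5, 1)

==> maze.sense(dir→north)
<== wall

==> maze.sense(dir→west)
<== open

==> stack.push(x→west)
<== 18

==> maze.move(dir→west)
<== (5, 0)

==> maze.sense(dir→south)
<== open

==> stack.push(x→south)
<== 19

==> maze.move(dir→south)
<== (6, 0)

==> maze.sense(dir→south)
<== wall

==> stack.pop()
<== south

==> maze.move(dir→north)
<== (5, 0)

==> maze.sense(dir→north)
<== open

==> stack.push(x→north)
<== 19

==> maze.move(dir→north)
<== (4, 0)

==> maze.sense(dir→north)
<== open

==> stack.push(x→north)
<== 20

==> maze.move(dir→north)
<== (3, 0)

==> maze.sense(dir→east)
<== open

==> stack.push(x→east)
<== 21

==> maze.move(dir→east)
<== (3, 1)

==> maze.sense(dir→east)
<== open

==> stack.push(x→east)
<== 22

==> maze.move(dir→east)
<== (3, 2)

==> maze.sense(dir→north)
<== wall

==> stack.pop()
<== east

==> maze.move(dir→west)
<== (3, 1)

==> maze.sense(dir→north)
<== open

==> stack.push(x→north)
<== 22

==> maze.move(dir→north)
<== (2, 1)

==> maze.sense(dir→north)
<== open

==> stack.push(x→north)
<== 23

==> maze.move(dir→north)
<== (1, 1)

==> maze.sense(dir→east)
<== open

==> stack.push(x→east)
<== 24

==> maze.move(dir→east)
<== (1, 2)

==> maze.sense(dir→east)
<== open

==> stack.push(x→east)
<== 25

==> maze.move(dir→east)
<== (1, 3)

==> maze.sense(dir→south)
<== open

==> stack.push(x→south)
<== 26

==> maze.move(dir→south)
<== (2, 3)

==> maze.sense(dir→east)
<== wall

==> stack.pop()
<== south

==> maze.move(dir→north)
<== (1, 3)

==> maze.sense(dir→east)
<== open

==> stack.push(x→east)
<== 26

==> maze.move(dir→east)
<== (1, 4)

==> maze.sense(dir→north)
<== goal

==> maze.move(dir→north)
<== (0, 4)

Answer: (0, 4)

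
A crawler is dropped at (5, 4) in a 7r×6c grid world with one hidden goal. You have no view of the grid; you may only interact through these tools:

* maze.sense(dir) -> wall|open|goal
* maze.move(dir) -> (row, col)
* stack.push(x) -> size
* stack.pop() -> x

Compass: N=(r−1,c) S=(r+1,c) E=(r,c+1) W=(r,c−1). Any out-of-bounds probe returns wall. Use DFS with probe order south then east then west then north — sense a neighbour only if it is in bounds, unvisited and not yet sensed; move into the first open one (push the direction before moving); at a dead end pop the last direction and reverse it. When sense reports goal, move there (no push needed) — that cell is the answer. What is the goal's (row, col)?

% sense dir=south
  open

% push x=south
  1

% move dir=south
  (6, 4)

% sense dir=east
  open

% push x=east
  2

% move dir=east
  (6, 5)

% sense dir=north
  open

% push x=north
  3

% move dir=north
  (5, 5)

% sense dir=north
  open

% push x=north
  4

% move dir=north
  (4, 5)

% sense dir=west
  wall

% sense dir=north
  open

% push x=north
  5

% move dir=north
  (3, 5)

% sense dir=west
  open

% push x=west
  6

% move dir=west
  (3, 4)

% sense dir=west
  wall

% sense dir=north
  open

% push x=north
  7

% move dir=north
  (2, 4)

% sense dir=east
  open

% push x=east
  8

% move dir=east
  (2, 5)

% sense dir=north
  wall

% pop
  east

% move dir=west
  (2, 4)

% sense dir=west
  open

% push x=west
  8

% move dir=west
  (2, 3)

% sense dir=west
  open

% push x=west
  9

% move dir=west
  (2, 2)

% sense dir=south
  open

% push x=south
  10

% move dir=south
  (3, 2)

% sense dir=south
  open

% push x=south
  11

% move dir=south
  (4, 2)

% sense dir=south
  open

% push x=south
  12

% move dir=south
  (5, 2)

% sense dir=south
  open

% push x=south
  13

% move dir=south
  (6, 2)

% sense dir=east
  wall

% sense dir=west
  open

% push x=west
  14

% move dir=west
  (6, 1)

% sense dir=west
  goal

% move dir=west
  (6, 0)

Answer: (6, 0)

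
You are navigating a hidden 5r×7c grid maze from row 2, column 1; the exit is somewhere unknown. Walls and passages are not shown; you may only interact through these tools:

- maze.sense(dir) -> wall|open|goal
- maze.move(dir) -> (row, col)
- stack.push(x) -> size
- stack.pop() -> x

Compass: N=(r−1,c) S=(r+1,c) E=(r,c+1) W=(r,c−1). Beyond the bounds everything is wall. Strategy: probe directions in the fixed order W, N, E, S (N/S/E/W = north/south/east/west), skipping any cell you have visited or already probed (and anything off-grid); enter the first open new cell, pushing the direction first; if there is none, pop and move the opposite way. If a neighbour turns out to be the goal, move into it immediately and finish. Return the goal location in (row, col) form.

I invoke maze.sense using dir='west', : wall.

I invoke maze.sense using dir='north', and observe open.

I try stack.push using x='north', yielding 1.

I use maze.move using dir='north', and get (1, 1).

I try maze.sense using dir='west', which returns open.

Next I call stack.push using x='west', — result: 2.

Using maze.move using dir='west', and get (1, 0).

Calling maze.sense using dir='north', — result: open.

I invoke stack.push using x='north', and see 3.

I invoke maze.move using dir='north', and observe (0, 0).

Using maze.sense using dir='east', and see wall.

I call stack.pop(), yielding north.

Then maze.move using dir='south', yielding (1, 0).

I use stack.pop, → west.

Next I call maze.move using dir='east', — result: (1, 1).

Invoking maze.sense using dir='east', yielding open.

I try stack.push using x='east', yielding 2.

Calling maze.move using dir='east', and see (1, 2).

Now I run maze.sense using dir='north', — result: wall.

Now I run maze.sense using dir='east', and see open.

I try stack.push using x='east', — result: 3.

Next I call maze.move using dir='east', and observe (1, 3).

Then maze.sense using dir='north', which returns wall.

Now I run maze.sense using dir='east', and get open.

Next I call stack.push using x='east', giving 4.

Invoking maze.move using dir='east', and get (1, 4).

Now I run maze.sense using dir='north', — result: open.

Next I call stack.push using x='north', : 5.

I call maze.move using dir='north', yielding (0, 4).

I call maze.sense using dir='east', : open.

Invoking stack.push using x='east', which returns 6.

Now I run maze.move using dir='east', and observe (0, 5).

I use maze.sense using dir='east', and see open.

I use stack.push using x='east', yielding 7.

I use maze.move using dir='east', and get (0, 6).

Then maze.sense using dir='south', and observe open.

I invoke stack.push using x='south', → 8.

Then maze.move using dir='south', and get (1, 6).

I invoke maze.sense using dir='west', giving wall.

Using maze.sense using dir='south', yielding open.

I run stack.push using x='south', : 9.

Now I run maze.move using dir='south', — result: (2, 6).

I invoke maze.sense using dir='west', — result: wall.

Using maze.sense using dir='south', which returns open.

Then stack.push using x='south', yielding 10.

I use maze.move using dir='south', → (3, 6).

I use maze.sense using dir='west', and see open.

I run stack.push using x='west', giving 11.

I run maze.move using dir='west', and observe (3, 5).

Calling maze.sense using dir='west', → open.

Invoking stack.push using x='west', → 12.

Using maze.move using dir='west', which returns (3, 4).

Calling maze.sense using dir='west', and see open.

I try stack.push using x='west', yielding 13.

I use maze.move using dir='west', giving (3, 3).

Using maze.sense using dir='west', — result: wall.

Using maze.sense using dir='north', : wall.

Then maze.sense using dir='south', which returns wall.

I run stack.pop, and observe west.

Calling maze.move using dir='east', yielding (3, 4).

Now I run maze.sense using dir='north', : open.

I run stack.push using x='north', → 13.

I use maze.move using dir='north', : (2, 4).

I use stack.pop(), — result: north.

Calling maze.move using dir='south', and get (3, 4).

I use maze.sense using dir='south', yielding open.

I run stack.push using x='south', yielding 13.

Then maze.move using dir='south', — result: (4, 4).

I call maze.sense using dir='east', and observe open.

I try stack.push using x='east', → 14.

Now I run maze.move using dir='east', which returns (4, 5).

I run maze.sense using dir='east', → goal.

I call maze.move using dir='east', → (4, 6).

Answer: (4, 6)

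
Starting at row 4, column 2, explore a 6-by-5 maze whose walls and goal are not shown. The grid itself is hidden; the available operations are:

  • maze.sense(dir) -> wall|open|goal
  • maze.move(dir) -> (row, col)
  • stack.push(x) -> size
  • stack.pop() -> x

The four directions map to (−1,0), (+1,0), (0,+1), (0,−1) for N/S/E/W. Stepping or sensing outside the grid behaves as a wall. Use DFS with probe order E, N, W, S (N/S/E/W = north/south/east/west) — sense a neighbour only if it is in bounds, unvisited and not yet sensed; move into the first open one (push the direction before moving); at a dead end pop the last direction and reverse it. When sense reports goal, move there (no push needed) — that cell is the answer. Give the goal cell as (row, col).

> sense east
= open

> push east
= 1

> move east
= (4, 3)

> sense east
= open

> push east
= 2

> move east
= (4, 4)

> sense north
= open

> push north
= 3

> move north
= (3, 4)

> sense north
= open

> push north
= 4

> move north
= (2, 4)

> sense north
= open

> push north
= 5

> move north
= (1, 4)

> sense north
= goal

> move north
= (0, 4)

Answer: (0, 4)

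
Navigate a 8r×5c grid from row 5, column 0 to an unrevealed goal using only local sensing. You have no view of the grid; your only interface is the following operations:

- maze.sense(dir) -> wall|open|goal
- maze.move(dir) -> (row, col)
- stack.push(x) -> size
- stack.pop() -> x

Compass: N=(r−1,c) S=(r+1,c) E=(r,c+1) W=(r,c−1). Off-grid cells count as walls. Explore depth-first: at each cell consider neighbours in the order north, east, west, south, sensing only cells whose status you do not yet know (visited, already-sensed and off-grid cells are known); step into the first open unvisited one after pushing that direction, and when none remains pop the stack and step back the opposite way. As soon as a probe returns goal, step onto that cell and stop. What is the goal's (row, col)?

Step: maze.sense[dir→north]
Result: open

Step: stack.push[x→north]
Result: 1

Step: maze.move[dir→north]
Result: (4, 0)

Step: maze.sense[dir→north]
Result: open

Step: stack.push[x→north]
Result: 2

Step: maze.move[dir→north]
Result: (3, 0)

Step: maze.sense[dir→north]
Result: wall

Step: maze.sense[dir→east]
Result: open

Step: stack.push[x→east]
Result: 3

Step: maze.move[dir→east]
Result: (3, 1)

Step: maze.sense[dir→north]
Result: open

Step: stack.push[x→north]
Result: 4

Step: maze.move[dir→north]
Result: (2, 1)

Step: maze.sense[dir→north]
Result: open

Step: stack.push[x→north]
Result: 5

Step: maze.move[dir→north]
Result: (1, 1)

Step: maze.sense[dir→north]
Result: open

Step: stack.push[x→north]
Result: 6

Step: maze.move[dir→north]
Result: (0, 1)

Step: maze.sense[dir→east]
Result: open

Step: stack.push[x→east]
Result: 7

Step: maze.move[dir→east]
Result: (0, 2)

Step: maze.sense[dir→east]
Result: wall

Step: maze.sense[dir→south]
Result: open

Step: stack.push[x→south]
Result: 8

Step: maze.move[dir→south]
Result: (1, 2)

Step: maze.sense[dir→east]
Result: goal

Step: maze.move[dir→east]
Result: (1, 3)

Answer: (1, 3)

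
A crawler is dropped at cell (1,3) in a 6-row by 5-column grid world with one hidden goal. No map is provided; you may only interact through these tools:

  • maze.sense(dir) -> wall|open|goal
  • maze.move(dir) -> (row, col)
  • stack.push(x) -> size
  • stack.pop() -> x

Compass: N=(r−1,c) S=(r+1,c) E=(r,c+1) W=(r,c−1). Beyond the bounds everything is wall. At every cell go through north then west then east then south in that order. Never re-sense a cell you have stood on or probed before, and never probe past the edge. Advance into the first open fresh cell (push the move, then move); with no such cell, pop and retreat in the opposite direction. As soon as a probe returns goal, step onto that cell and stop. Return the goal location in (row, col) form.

~$ maze.sense dir→north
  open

~$ stack.push x→north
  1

~$ maze.move dir→north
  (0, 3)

~$ maze.sense dir→west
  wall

~$ maze.sense dir→east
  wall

~$ stack.pop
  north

~$ maze.move dir→south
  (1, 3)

~$ maze.sense dir→west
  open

~$ stack.push x→west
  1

~$ maze.move dir→west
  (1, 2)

~$ maze.sense dir→west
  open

~$ stack.push x→west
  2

~$ maze.move dir→west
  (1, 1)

~$ maze.sense dir→north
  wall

~$ maze.sense dir→west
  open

~$ stack.push x→west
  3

~$ maze.move dir→west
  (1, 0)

~$ maze.sense dir→north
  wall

~$ maze.sense dir→south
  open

~$ stack.push x→south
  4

~$ maze.move dir→south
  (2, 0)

~$ maze.sense dir→east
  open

~$ stack.push x→east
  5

~$ maze.move dir→east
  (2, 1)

~$ maze.sense dir→east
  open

~$ stack.push x→east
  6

~$ maze.move dir→east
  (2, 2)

~$ maze.sense dir→east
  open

~$ stack.push x→east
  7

~$ maze.move dir→east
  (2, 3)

~$ maze.sense dir→east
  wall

~$ maze.sense dir→south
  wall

~$ stack.pop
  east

~$ maze.move dir→west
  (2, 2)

~$ maze.sense dir→south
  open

~$ stack.push x→south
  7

~$ maze.move dir→south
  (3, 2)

~$ maze.sense dir→west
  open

~$ stack.push x→west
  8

~$ maze.move dir→west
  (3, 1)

~$ maze.sense dir→west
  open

~$ stack.push x→west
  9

~$ maze.move dir→west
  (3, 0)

~$ maze.sense dir→south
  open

~$ stack.push x→south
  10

~$ maze.move dir→south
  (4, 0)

~$ maze.sense dir→east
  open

~$ stack.push x→east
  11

~$ maze.move dir→east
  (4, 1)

~$ maze.sense dir→east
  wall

~$ maze.sense dir→south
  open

~$ stack.push x→south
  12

~$ maze.move dir→south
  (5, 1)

~$ maze.sense dir→west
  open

~$ stack.push x→west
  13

~$ maze.move dir→west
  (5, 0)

~$ stack.pop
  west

~$ maze.move dir→east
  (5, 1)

~$ maze.sense dir→east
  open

~$ stack.push x→east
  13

~$ maze.move dir→east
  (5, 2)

~$ maze.sense dir→east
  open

~$ stack.push x→east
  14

~$ maze.move dir→east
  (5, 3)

~$ maze.sense dir→north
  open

~$ stack.push x→north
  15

~$ maze.move dir→north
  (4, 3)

~$ maze.sense dir→east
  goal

~$ maze.move dir→east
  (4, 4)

Answer: (4, 4)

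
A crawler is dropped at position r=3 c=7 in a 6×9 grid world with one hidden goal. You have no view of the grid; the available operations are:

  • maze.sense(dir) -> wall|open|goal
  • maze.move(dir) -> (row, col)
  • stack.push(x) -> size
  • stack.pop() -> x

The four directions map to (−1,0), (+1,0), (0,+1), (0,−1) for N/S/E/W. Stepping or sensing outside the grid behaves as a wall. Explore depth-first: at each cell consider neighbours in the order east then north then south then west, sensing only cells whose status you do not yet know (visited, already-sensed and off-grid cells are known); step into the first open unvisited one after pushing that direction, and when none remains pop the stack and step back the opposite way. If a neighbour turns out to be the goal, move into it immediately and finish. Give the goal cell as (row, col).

-> maze.sense(east)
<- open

-> stack.push(east)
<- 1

-> maze.move(east)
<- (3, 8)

-> maze.sense(north)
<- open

-> stack.push(north)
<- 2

-> maze.move(north)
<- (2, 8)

-> maze.sense(north)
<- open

-> stack.push(north)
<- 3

-> maze.move(north)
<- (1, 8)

-> maze.sense(north)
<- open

-> stack.push(north)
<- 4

-> maze.move(north)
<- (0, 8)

-> maze.sense(west)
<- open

-> stack.push(west)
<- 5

-> maze.move(west)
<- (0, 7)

-> maze.sense(south)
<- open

-> stack.push(south)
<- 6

-> maze.move(south)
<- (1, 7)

-> maze.sense(south)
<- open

-> stack.push(south)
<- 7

-> maze.move(south)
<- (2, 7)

-> maze.sense(west)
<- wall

-> stack.pop()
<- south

-> maze.move(north)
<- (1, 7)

-> maze.sense(west)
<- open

-> stack.push(west)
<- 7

-> maze.move(west)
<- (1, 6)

-> maze.sense(north)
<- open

-> stack.push(north)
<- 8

-> maze.move(north)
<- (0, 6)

-> maze.sense(west)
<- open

-> stack.push(west)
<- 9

-> maze.move(west)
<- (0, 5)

-> maze.sense(south)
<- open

-> stack.push(south)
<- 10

-> maze.move(south)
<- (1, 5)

-> maze.sense(south)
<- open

-> stack.push(south)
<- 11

-> maze.move(south)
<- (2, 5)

-> maze.sense(south)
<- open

-> stack.push(south)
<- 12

-> maze.move(south)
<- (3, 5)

-> maze.sense(east)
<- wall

-> maze.sense(south)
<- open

-> stack.push(south)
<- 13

-> maze.move(south)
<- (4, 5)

-> maze.sense(east)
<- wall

-> maze.sense(south)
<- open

-> stack.push(south)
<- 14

-> maze.move(south)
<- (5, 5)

-> maze.sense(east)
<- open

-> stack.push(east)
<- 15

-> maze.move(east)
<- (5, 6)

-> maze.sense(east)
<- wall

-> stack.pop()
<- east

-> maze.move(west)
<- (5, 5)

-> maze.sense(west)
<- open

-> stack.push(west)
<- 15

-> maze.move(west)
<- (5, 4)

-> maze.sense(north)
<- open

-> stack.push(north)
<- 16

-> maze.move(north)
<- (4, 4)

-> maze.sense(north)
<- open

-> stack.push(north)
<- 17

-> maze.move(north)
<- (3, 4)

-> maze.sense(north)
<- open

-> stack.push(north)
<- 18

-> maze.move(north)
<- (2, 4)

-> maze.sense(north)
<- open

-> stack.push(north)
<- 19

-> maze.move(north)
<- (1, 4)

-> maze.sense(north)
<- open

-> stack.push(north)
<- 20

-> maze.move(north)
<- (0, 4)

-> maze.sense(west)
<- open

-> stack.push(west)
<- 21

-> maze.move(west)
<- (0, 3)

-> maze.sense(south)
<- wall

-> maze.sense(west)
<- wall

-> stack.pop()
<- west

-> maze.move(east)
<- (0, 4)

-> stack.pop()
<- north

-> maze.move(south)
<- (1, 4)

-> stack.pop()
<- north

-> maze.move(south)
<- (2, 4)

-> maze.sense(west)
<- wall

-> stack.pop()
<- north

-> maze.move(south)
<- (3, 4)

-> maze.sense(west)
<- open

-> stack.push(west)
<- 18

-> maze.move(west)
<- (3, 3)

-> maze.sense(south)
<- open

-> stack.push(south)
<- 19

-> maze.move(south)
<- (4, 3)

-> maze.sense(south)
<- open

-> stack.push(south)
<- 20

-> maze.move(south)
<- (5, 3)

-> maze.sense(west)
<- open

-> stack.push(west)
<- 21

-> maze.move(west)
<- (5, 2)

-> maze.sense(north)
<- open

-> stack.push(north)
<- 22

-> maze.move(north)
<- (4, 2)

-> maze.sense(north)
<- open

-> stack.push(north)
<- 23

-> maze.move(north)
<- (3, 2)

-> maze.sense(north)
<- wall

-> maze.sense(west)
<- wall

-> stack.pop()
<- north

-> maze.move(south)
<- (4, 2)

-> maze.sense(west)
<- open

-> stack.push(west)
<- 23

-> maze.move(west)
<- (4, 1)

-> maze.sense(south)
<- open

-> stack.push(south)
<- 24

-> maze.move(south)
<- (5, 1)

-> maze.sense(west)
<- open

-> stack.push(west)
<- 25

-> maze.move(west)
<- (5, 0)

-> maze.sense(north)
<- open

-> stack.push(north)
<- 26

-> maze.move(north)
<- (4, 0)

-> maze.sense(north)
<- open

-> stack.push(north)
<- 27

-> maze.move(north)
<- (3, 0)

-> maze.sense(north)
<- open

-> stack.push(north)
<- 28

-> maze.move(north)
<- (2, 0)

-> maze.sense(east)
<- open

-> stack.push(east)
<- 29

-> maze.move(east)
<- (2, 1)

-> maze.sense(north)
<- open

-> stack.push(north)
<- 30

-> maze.move(north)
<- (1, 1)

-> maze.sense(east)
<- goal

-> maze.move(east)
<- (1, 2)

Answer: (1, 2)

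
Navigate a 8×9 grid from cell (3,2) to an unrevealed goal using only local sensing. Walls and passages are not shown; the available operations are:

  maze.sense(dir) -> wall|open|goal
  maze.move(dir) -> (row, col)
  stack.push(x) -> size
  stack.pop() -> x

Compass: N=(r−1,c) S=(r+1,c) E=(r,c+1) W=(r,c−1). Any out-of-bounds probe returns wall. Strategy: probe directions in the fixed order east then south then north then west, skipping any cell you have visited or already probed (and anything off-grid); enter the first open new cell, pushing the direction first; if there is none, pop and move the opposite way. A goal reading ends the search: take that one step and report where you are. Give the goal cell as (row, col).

// 1. sense(dir→east) : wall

// 2. sense(dir→south) : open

// 3. push(x→south) : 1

// 4. move(dir→south) : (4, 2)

// 5. sense(dir→east) : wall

// 6. sense(dir→south) : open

// 7. push(x→south) : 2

// 8. move(dir→south) : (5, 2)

// 9. sense(dir→east) : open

// 10. push(x→east) : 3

// 11. move(dir→east) : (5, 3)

// 12. sense(dir→east) : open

// 13. push(x→east) : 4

// 14. move(dir→east) : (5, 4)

// 15. sense(dir→east) : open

// 16. push(x→east) : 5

// 17. move(dir→east) : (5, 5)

// 18. sense(dir→east) : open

// 19. push(x→east) : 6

// 20. move(dir→east) : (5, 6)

// 21. sense(dir→east) : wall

// 22. sense(dir→south) : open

// 23. push(x→south) : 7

// 24. move(dir→south) : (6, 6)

// 25. sense(dir→east) : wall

// 26. sense(dir→south) : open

// 27. push(x→south) : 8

// 28. move(dir→south) : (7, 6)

// 29. sense(dir→east) : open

// 30. push(x→east) : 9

// 31. move(dir→east) : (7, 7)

// 32. sense(dir→east) : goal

// 33. move(dir→east) : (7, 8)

Answer: (7, 8)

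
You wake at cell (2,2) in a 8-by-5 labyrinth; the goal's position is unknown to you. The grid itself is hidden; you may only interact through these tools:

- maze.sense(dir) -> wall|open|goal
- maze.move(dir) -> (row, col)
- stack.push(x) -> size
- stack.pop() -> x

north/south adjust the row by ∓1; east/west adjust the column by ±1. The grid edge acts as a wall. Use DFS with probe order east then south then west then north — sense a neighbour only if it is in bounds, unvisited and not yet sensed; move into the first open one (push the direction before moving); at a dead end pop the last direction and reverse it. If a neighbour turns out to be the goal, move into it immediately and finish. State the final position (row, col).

·→ maze.sense(dir=east)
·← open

·→ stack.push(x=east)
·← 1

·→ maze.move(dir=east)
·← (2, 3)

·→ maze.sense(dir=east)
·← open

·→ stack.push(x=east)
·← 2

·→ maze.move(dir=east)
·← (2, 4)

·→ maze.sense(dir=south)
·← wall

·→ maze.sense(dir=north)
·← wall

·→ stack.pop()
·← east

·→ maze.move(dir=west)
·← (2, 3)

·→ maze.sense(dir=south)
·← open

·→ stack.push(x=south)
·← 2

·→ maze.move(dir=south)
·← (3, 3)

·→ maze.sense(dir=south)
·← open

·→ stack.push(x=south)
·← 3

·→ maze.move(dir=south)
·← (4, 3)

·→ maze.sense(dir=east)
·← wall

·→ maze.sense(dir=south)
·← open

·→ stack.push(x=south)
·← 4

·→ maze.move(dir=south)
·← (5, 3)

·→ maze.sense(dir=east)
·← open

·→ stack.push(x=east)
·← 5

·→ maze.move(dir=east)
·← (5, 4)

·→ maze.sense(dir=south)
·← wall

·→ stack.pop()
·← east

·→ maze.move(dir=west)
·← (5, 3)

·→ maze.sense(dir=south)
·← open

·→ stack.push(x=south)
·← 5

·→ maze.move(dir=south)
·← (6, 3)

·→ maze.sense(dir=south)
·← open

·→ stack.push(x=south)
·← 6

·→ maze.move(dir=south)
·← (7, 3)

·→ maze.sense(dir=east)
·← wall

·→ maze.sense(dir=west)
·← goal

·→ maze.move(dir=west)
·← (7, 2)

Answer: (7, 2)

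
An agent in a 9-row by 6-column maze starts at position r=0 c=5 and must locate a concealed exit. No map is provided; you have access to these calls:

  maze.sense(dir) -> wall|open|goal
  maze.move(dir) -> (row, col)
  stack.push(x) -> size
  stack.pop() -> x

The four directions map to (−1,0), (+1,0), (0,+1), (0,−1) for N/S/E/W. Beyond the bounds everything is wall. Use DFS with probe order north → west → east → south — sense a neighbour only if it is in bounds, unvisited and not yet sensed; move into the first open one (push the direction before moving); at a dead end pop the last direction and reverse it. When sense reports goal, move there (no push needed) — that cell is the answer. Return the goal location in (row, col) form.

% maze.sense(dir→west) -> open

% stack.push(x→west) -> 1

% maze.move(dir→west) -> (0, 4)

% maze.sense(dir→west) -> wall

% maze.sense(dir→south) -> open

% stack.push(x→south) -> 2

% maze.move(dir→south) -> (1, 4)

% maze.sense(dir→west) -> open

% stack.push(x→west) -> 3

% maze.move(dir→west) -> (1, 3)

% maze.sense(dir→west) -> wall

% maze.sense(dir→south) -> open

% stack.push(x→south) -> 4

% maze.move(dir→south) -> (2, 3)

% maze.sense(dir→west) -> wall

% maze.sense(dir→east) -> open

% stack.push(x→east) -> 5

% maze.move(dir→east) -> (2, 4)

% maze.sense(dir→east) -> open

% stack.push(x→east) -> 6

% maze.move(dir→east) -> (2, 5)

% maze.sense(dir→north) -> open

% stack.push(x→north) -> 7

% maze.move(dir→north) -> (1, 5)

% stack.pop() -> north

% maze.move(dir→south) -> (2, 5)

% maze.sense(dir→south) -> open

% stack.push(x→south) -> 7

% maze.move(dir→south) -> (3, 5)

% maze.sense(dir→west) -> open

% stack.push(x→west) -> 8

% maze.move(dir→west) -> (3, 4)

% maze.sense(dir→west) -> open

% stack.push(x→west) -> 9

% maze.move(dir→west) -> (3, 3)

% maze.sense(dir→west) -> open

% stack.push(x→west) -> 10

% maze.move(dir→west) -> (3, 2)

% maze.sense(dir→west) -> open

% stack.push(x→west) -> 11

% maze.move(dir→west) -> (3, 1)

% maze.sense(dir→north) -> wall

% maze.sense(dir→west) -> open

% stack.push(x→west) -> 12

% maze.move(dir→west) -> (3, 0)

% maze.sense(dir→north) -> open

% stack.push(x→north) -> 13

% maze.move(dir→north) -> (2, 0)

% maze.sense(dir→north) -> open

% stack.push(x→north) -> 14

% maze.move(dir→north) -> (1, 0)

% maze.sense(dir→north) -> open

% stack.push(x→north) -> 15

% maze.move(dir→north) -> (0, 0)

% maze.sense(dir→east) -> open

% stack.push(x→east) -> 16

% maze.move(dir→east) -> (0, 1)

% maze.sense(dir→east) -> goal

% maze.move(dir→east) -> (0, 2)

Answer: (0, 2)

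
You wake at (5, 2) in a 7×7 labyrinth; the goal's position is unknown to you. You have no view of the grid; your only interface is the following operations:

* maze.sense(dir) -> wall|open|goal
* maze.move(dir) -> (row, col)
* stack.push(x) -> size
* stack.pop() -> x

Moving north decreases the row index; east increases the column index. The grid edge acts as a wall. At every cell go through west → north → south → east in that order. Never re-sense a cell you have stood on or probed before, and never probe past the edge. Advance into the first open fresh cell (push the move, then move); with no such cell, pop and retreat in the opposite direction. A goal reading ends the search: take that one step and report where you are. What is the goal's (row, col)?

~$ maze.sense dir: west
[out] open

~$ stack.push x: west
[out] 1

~$ maze.move dir: west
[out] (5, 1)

~$ maze.sense dir: west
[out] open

~$ stack.push x: west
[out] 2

~$ maze.move dir: west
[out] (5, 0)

~$ maze.sense dir: north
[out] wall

~$ maze.sense dir: south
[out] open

~$ stack.push x: south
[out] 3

~$ maze.move dir: south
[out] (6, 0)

~$ maze.sense dir: east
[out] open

~$ stack.push x: east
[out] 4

~$ maze.move dir: east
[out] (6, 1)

~$ maze.sense dir: east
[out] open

~$ stack.push x: east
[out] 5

~$ maze.move dir: east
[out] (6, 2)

~$ maze.sense dir: east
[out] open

~$ stack.push x: east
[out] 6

~$ maze.move dir: east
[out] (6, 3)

~$ maze.sense dir: north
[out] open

~$ stack.push x: north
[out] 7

~$ maze.move dir: north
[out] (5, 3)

~$ maze.sense dir: north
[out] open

~$ stack.push x: north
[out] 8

~$ maze.move dir: north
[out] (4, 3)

~$ maze.sense dir: west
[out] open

~$ stack.push x: west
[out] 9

~$ maze.move dir: west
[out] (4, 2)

~$ maze.sense dir: west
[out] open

~$ stack.push x: west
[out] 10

~$ maze.move dir: west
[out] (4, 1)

~$ maze.sense dir: north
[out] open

~$ stack.push x: north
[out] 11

~$ maze.move dir: north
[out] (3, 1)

~$ maze.sense dir: west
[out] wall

~$ maze.sense dir: north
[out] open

~$ stack.push x: north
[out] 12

~$ maze.move dir: north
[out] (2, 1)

~$ maze.sense dir: west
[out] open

~$ stack.push x: west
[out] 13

~$ maze.move dir: west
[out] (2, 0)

~$ maze.sense dir: north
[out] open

~$ stack.push x: north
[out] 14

~$ maze.move dir: north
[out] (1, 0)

~$ maze.sense dir: north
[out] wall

~$ maze.sense dir: east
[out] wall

~$ stack.pop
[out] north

~$ maze.move dir: south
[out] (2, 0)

~$ stack.pop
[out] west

~$ maze.move dir: east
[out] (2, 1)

~$ maze.sense dir: east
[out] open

~$ stack.push x: east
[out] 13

~$ maze.move dir: east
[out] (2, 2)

~$ maze.sense dir: north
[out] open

~$ stack.push x: north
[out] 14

~$ maze.move dir: north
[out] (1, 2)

~$ maze.sense dir: north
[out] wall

~$ maze.sense dir: east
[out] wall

~$ stack.pop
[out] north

~$ maze.move dir: south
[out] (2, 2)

~$ maze.sense dir: south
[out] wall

~$ maze.sense dir: east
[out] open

~$ stack.push x: east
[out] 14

~$ maze.move dir: east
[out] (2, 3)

~$ maze.sense dir: south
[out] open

~$ stack.push x: south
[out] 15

~$ maze.move dir: south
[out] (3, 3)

~$ maze.sense dir: east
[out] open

~$ stack.push x: east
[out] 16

~$ maze.move dir: east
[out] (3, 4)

~$ maze.sense dir: north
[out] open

~$ stack.push x: north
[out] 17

~$ maze.move dir: north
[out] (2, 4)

~$ maze.sense dir: north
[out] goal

~$ maze.move dir: north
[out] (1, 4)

Answer: (1, 4)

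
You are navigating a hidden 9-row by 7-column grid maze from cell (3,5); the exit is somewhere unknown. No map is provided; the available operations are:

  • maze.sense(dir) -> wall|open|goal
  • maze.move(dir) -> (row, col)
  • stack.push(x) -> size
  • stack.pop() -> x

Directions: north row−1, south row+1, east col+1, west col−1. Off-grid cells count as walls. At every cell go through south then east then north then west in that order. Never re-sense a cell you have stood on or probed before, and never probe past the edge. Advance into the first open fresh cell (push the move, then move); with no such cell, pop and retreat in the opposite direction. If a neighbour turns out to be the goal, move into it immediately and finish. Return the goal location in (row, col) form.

;; maze.sense(south) ~> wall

;; maze.sense(east) ~> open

;; stack.push(east) ~> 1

;; maze.move(east) ~> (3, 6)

;; maze.sense(south) ~> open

;; stack.push(south) ~> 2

;; maze.move(south) ~> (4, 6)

;; maze.sense(south) ~> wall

;; stack.pop() ~> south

;; maze.move(north) ~> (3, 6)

;; maze.sense(north) ~> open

;; stack.push(north) ~> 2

;; maze.move(north) ~> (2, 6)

;; maze.sense(north) ~> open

;; stack.push(north) ~> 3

;; maze.move(north) ~> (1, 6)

;; maze.sense(north) ~> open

;; stack.push(north) ~> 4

;; maze.move(north) ~> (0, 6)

;; maze.sense(west) ~> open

;; stack.push(west) ~> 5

;; maze.move(west) ~> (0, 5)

;; maze.sense(south) ~> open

;; stack.push(south) ~> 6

;; maze.move(south) ~> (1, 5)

;; maze.sense(south) ~> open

;; stack.push(south) ~> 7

;; maze.move(south) ~> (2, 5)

;; maze.sense(west) ~> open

;; stack.push(west) ~> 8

;; maze.move(west) ~> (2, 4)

;; maze.sense(south) ~> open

;; stack.push(south) ~> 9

;; maze.move(south) ~> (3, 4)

;; maze.sense(south) ~> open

;; stack.push(south) ~> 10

;; maze.move(south) ~> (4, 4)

;; maze.sense(south) ~> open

;; stack.push(south) ~> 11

;; maze.move(south) ~> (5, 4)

;; maze.sense(south) ~> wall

;; maze.sense(east) ~> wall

;; maze.sense(west) ~> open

;; stack.push(west) ~> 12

;; maze.move(west) ~> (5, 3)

;; maze.sense(south) ~> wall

;; maze.sense(north) ~> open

;; stack.push(north) ~> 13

;; maze.move(north) ~> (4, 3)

;; maze.sense(north) ~> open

;; stack.push(north) ~> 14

;; maze.move(north) ~> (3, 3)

;; maze.sense(north) ~> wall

;; maze.sense(west) ~> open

;; stack.push(west) ~> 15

;; maze.move(west) ~> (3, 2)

;; maze.sense(south) ~> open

;; stack.push(south) ~> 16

;; maze.move(south) ~> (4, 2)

;; maze.sense(south) ~> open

;; stack.push(south) ~> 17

;; maze.move(south) ~> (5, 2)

;; maze.sense(south) ~> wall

;; maze.sense(west) ~> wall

;; stack.pop() ~> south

;; maze.move(north) ~> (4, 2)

;; maze.sense(west) ~> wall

;; stack.pop() ~> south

;; maze.move(north) ~> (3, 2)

;; maze.sense(north) ~> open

;; stack.push(north) ~> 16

;; maze.move(north) ~> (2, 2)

;; maze.sense(north) ~> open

;; stack.push(north) ~> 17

;; maze.move(north) ~> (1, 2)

;; maze.sense(east) ~> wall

;; maze.sense(north) ~> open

;; stack.push(north) ~> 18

;; maze.move(north) ~> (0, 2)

;; maze.sense(east) ~> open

;; stack.push(east) ~> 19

;; maze.move(east) ~> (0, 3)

;; maze.sense(east) ~> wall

;; stack.pop() ~> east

;; maze.move(west) ~> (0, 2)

;; maze.sense(west) ~> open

;; stack.push(west) ~> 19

;; maze.move(west) ~> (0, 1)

;; maze.sense(south) ~> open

;; stack.push(south) ~> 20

;; maze.move(south) ~> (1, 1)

;; maze.sense(south) ~> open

;; stack.push(south) ~> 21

;; maze.move(south) ~> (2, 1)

;; maze.sense(south) ~> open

;; stack.push(south) ~> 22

;; maze.move(south) ~> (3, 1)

;; maze.sense(west) ~> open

;; stack.push(west) ~> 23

;; maze.move(west) ~> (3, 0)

;; maze.sense(south) ~> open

;; stack.push(south) ~> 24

;; maze.move(south) ~> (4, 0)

;; maze.sense(south) ~> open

;; stack.push(south) ~> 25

;; maze.move(south) ~> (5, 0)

;; maze.sense(south) ~> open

;; stack.push(south) ~> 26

;; maze.move(south) ~> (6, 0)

;; maze.sense(south) ~> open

;; stack.push(south) ~> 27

;; maze.move(south) ~> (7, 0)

;; maze.sense(south) ~> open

;; stack.push(south) ~> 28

;; maze.move(south) ~> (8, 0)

;; maze.sense(east) ~> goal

;; maze.move(east) ~> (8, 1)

Answer: (8, 1)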